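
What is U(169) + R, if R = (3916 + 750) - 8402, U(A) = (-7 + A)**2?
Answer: 22508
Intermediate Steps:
R = -3736 (R = 4666 - 8402 = -3736)
U(169) + R = (-7 + 169)**2 - 3736 = 162**2 - 3736 = 26244 - 3736 = 22508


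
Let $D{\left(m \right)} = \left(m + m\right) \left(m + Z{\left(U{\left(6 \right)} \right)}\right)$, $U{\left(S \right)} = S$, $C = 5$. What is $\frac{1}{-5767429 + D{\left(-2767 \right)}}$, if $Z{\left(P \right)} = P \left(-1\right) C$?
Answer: $\frac{1}{9711169} \approx 1.0297 \cdot 10^{-7}$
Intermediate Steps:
$Z{\left(P \right)} = - 5 P$ ($Z{\left(P \right)} = P \left(-1\right) 5 = - P 5 = - 5 P$)
$D{\left(m \right)} = 2 m \left(-30 + m\right)$ ($D{\left(m \right)} = \left(m + m\right) \left(m - 30\right) = 2 m \left(m - 30\right) = 2 m \left(-30 + m\right)$)
$\frac{1}{-5767429 + D{\left(-2767 \right)}} = \frac{1}{-5767429 + 2 \left(-2767\right) \left(-30 - 2767\right)} = \frac{1}{-5767429 + 2 \left(-2767\right) \left(-2797\right)} = \frac{1}{-5767429 + 15478598} = \frac{1}{9711169}$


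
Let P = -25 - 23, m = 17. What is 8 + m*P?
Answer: -808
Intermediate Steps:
P = -48
8 + m*P = 8 + 17*(-48) = 8 - 816 = -808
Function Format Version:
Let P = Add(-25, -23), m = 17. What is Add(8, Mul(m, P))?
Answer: -808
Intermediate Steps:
P = -48
Add(8, Mul(m, P)) = Add(8, Mul(17, -48)) = Add(8, -816) = -808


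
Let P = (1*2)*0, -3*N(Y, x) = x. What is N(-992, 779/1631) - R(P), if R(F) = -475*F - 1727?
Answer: 8449432/4893 ≈ 1726.8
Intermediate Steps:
N(Y, x) = -x/3
P = 0 (P = 2*0 = 0)
R(F) = -1727 - 475*F
N(-992, 779/1631) - R(P) = -779/(3*1631) - (-1727 - 475*0) = -779/(3*1631) - (-1727 + 0) = -⅓*779/1631 - 1*(-1727) = -779/4893 + 1727 = 8449432/4893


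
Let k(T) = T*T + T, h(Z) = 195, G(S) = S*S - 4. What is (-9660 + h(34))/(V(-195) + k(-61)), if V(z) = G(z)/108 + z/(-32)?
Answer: -8177760/3471673 ≈ -2.3556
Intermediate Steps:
G(S) = -4 + S**2 (G(S) = S**2 - 4 = -4 + S**2)
k(T) = T + T**2 (k(T) = T**2 + T = T + T**2)
V(z) = -1/27 - z/32 + z**2/108 (V(z) = (-4 + z**2)/108 + z/(-32) = (-4 + z**2)*(1/108) + z*(-1/32) = (-1/27 + z**2/108) - z/32 = -1/27 - z/32 + z**2/108)
(-9660 + h(34))/(V(-195) + k(-61)) = (-9660 + 195)/((-1/27 - 1/32*(-195) + (1/108)*(-195)**2) - 61*(1 - 61)) = -9465/((-1/27 + 195/32 + (1/108)*38025) - 61*(-60)) = -9465/((-1/27 + 195/32 + 4225/12) + 3660) = -9465/(309433/864 + 3660) = -9465/3471673/864 = -9465*864/3471673 = -8177760/3471673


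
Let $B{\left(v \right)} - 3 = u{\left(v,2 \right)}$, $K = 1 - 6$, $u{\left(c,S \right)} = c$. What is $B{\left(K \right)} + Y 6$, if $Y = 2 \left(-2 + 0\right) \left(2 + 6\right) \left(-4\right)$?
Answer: $766$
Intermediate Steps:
$Y = 128$ ($Y = 2 \left(\left(-2\right) 8\right) \left(-4\right) = 2 \left(-16\right) \left(-4\right) = \left(-32\right) \left(-4\right) = 128$)
$K = -5$ ($K = 1 - 6 = -5$)
$B{\left(v \right)} = 3 + v$
$B{\left(K \right)} + Y 6 = \left(3 - 5\right) + 128 \cdot 6 = -2 + 768 = 766$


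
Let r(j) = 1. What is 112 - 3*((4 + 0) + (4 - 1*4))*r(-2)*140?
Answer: -1568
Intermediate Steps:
112 - 3*((4 + 0) + (4 - 1*4))*r(-2)*140 = 112 - 3*((4 + 0) + (4 - 1*4))*140 = 112 - 3*(4 + (4 - 4))*140 = 112 - 3*(4 + 0)*140 = 112 - 3*4*140 = 112 - 12*140 = 112 - 1680 = -1568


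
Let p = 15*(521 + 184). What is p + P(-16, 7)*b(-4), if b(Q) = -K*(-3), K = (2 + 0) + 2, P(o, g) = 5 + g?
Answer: 10719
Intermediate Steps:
K = 4 (K = 2 + 2 = 4)
b(Q) = 12 (b(Q) = -1*4*(-3) = -4*(-3) = 12)
p = 10575 (p = 15*705 = 10575)
p + P(-16, 7)*b(-4) = 10575 + (5 + 7)*12 = 10575 + 12*12 = 10575 + 144 = 10719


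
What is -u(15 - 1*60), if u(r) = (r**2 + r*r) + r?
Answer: -4005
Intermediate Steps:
u(r) = r + 2*r**2 (u(r) = (r**2 + r**2) + r = 2*r**2 + r = r + 2*r**2)
-u(15 - 1*60) = -(15 - 1*60)*(1 + 2*(15 - 1*60)) = -(15 - 60)*(1 + 2*(15 - 60)) = -(-45)*(1 + 2*(-45)) = -(-45)*(1 - 90) = -(-45)*(-89) = -1*4005 = -4005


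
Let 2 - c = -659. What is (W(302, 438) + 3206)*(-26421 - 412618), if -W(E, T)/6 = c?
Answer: 333669640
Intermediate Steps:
c = 661 (c = 2 - 1*(-659) = 2 + 659 = 661)
W(E, T) = -3966 (W(E, T) = -6*661 = -3966)
(W(302, 438) + 3206)*(-26421 - 412618) = (-3966 + 3206)*(-26421 - 412618) = -760*(-439039) = 333669640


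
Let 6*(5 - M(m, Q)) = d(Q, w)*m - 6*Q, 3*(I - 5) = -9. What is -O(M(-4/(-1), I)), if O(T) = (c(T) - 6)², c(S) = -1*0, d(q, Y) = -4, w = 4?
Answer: -36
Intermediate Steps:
I = 2 (I = 5 + (⅓)*(-9) = 5 - 3 = 2)
c(S) = 0
M(m, Q) = 5 + Q + 2*m/3 (M(m, Q) = 5 - (-4*m - 6*Q)/6 = 5 - (-6*Q - 4*m)/6 = 5 + (Q + 2*m/3) = 5 + Q + 2*m/3)
O(T) = 36 (O(T) = (0 - 6)² = (-6)² = 36)
-O(M(-4/(-1), I)) = -1*36 = -36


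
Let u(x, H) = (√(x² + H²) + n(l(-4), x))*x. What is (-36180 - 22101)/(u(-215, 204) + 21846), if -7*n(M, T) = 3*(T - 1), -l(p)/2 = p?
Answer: 5549167134/198777046621 + 613990335*√87841/198777046621 ≈ 0.94339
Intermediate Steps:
l(p) = -2*p
n(M, T) = 3/7 - 3*T/7 (n(M, T) = -3*(T - 1)/7 = -3*(-1 + T)/7 = -(-3 + 3*T)/7 = 3/7 - 3*T/7)
u(x, H) = x*(3/7 + √(H² + x²) - 3*x/7) (u(x, H) = (√(x² + H²) + (3/7 - 3*x/7))*x = (√(H² + x²) + (3/7 - 3*x/7))*x = (3/7 + √(H² + x²) - 3*x/7)*x = x*(3/7 + √(H² + x²) - 3*x/7))
(-36180 - 22101)/(u(-215, 204) + 21846) = (-36180 - 22101)/((⅐)*(-215)*(3 - 3*(-215) + 7*√(204² + (-215)²)) + 21846) = -58281/((⅐)*(-215)*(3 + 645 + 7*√(41616 + 46225)) + 21846) = -58281/((⅐)*(-215)*(3 + 645 + 7*√87841) + 21846) = -58281/((⅐)*(-215)*(648 + 7*√87841) + 21846) = -58281/((-139320/7 - 215*√87841) + 21846) = -58281/(13602/7 - 215*√87841)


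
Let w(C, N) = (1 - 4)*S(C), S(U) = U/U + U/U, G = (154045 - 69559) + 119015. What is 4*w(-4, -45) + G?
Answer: 203477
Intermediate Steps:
G = 203501 (G = 84486 + 119015 = 203501)
S(U) = 2 (S(U) = 1 + 1 = 2)
w(C, N) = -6 (w(C, N) = (1 - 4)*2 = -3*2 = -6)
4*w(-4, -45) + G = 4*(-6) + 203501 = -24 + 203501 = 203477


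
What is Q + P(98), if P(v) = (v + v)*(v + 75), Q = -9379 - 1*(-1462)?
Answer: 25991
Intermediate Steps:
Q = -7917 (Q = -9379 + 1462 = -7917)
P(v) = 2*v*(75 + v) (P(v) = (2*v)*(75 + v) = 2*v*(75 + v))
Q + P(98) = -7917 + 2*98*(75 + 98) = -7917 + 2*98*173 = -7917 + 33908 = 25991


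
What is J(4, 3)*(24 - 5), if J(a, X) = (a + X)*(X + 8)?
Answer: 1463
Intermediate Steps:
J(a, X) = (8 + X)*(X + a) (J(a, X) = (X + a)*(8 + X) = (8 + X)*(X + a))
J(4, 3)*(24 - 5) = (3² + 8*3 + 8*4 + 3*4)*(24 - 5) = (9 + 24 + 32 + 12)*19 = 77*19 = 1463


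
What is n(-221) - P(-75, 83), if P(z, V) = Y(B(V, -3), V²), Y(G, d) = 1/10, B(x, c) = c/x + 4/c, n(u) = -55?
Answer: -551/10 ≈ -55.100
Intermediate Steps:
B(x, c) = 4/c + c/x
Y(G, d) = ⅒
P(z, V) = ⅒
n(-221) - P(-75, 83) = -55 - 1*⅒ = -55 - ⅒ = -551/10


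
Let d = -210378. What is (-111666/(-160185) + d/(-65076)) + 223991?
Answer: 129720429879167/579122170 ≈ 2.2400e+5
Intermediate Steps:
(-111666/(-160185) + d/(-65076)) + 223991 = (-111666/(-160185) - 210378/(-65076)) + 223991 = (-111666*(-1/160185) - 210378*(-1/65076)) + 223991 = (37222/53395 + 35063/10846) + 223991 = 2275898697/579122170 + 223991 = 129720429879167/579122170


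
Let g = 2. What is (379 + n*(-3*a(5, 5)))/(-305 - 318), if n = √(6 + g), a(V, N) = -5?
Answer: -379/623 - 30*√2/623 ≈ -0.67645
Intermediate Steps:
n = 2*√2 (n = √(6 + 2) = √8 = 2*√2 ≈ 2.8284)
(379 + n*(-3*a(5, 5)))/(-305 - 318) = (379 + (2*√2)*(-3*(-5)))/(-305 - 318) = (379 + (2*√2)*15)/(-623) = (379 + 30*√2)*(-1/623) = -379/623 - 30*√2/623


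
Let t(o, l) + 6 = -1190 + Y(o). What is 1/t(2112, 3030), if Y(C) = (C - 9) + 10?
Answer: 1/917 ≈ 0.0010905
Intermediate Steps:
Y(C) = 1 + C (Y(C) = (-9 + C) + 10 = 1 + C)
t(o, l) = -1195 + o (t(o, l) = -6 + (-1190 + (1 + o)) = -6 + (-1189 + o) = -1195 + o)
1/t(2112, 3030) = 1/(-1195 + 2112) = 1/917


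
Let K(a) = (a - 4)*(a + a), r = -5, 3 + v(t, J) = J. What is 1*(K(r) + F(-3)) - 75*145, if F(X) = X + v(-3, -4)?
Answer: -10795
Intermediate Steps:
v(t, J) = -3 + J
K(a) = 2*a*(-4 + a) (K(a) = (-4 + a)*(2*a) = 2*a*(-4 + a))
F(X) = -7 + X (F(X) = X + (-3 - 4) = X - 7 = -7 + X)
1*(K(r) + F(-3)) - 75*145 = 1*(2*(-5)*(-4 - 5) + (-7 - 3)) - 75*145 = 1*(2*(-5)*(-9) - 10) - 10875 = 1*(90 - 10) - 10875 = 1*80 - 10875 = 80 - 10875 = -10795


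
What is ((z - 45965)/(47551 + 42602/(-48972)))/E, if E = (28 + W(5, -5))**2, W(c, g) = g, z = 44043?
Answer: -6723156/87988757795 ≈ -7.6409e-5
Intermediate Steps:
E = 529 (E = (28 - 5)**2 = 23**2 = 529)
((z - 45965)/(47551 + 42602/(-48972)))/E = ((44043 - 45965)/(47551 + 42602/(-48972)))/529 = -1922/(47551 + 42602*(-1/48972))*(1/529) = -1922/(47551 - 3043/3498)*(1/529) = -1922/166330355/3498*(1/529) = -1922*3498/166330355*(1/529) = -6723156/166330355*1/529 = -6723156/87988757795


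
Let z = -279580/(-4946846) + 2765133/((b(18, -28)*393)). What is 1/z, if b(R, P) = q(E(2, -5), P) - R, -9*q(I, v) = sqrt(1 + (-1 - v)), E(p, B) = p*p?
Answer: -153836577556095924350006/60123979038530362284344687 - 1899491354020192327686*sqrt(7)/60123979038530362284344687 ≈ -0.0026422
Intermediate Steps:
E(p, B) = p**2
q(I, v) = -sqrt(-v)/9 (q(I, v) = -sqrt(1 + (-1 - v))/9 = -sqrt(-v)/9)
b(R, P) = -R - sqrt(-P)/9 (b(R, P) = -sqrt(-P)/9 - R = -R - sqrt(-P)/9)
z = 139790/2473423 + 2765133/(-7074 - 262*sqrt(7)/3) (z = -279580/(-4946846) + 2765133/(((-1*18 - sqrt(28)/9)*393)) = -279580*(-1/4946846) + 2765133/(((-18 - 2*sqrt(7)/9)*393)) = 139790/2473423 + 2765133/(((-18 - 2*sqrt(7)/9)*393)) = 139790/2473423 + 2765133/(-7074 - 262*sqrt(7)/3) ≈ -378.47)
1/z = 1/(-1661720445024017/4247233357604 + 8295399*sqrt(7)/1717148)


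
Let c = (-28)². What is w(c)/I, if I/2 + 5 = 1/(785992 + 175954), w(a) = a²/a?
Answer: -377082832/4809729 ≈ -78.400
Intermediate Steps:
c = 784
w(a) = a
I = -4809729/480973 (I = -10 + 2/(785992 + 175954) = -10 + 2/961946 = -10 + 2*(1/961946) = -10 + 1/480973 = -4809729/480973 ≈ -10.000)
w(c)/I = 784/(-4809729/480973) = 784*(-480973/4809729) = -377082832/4809729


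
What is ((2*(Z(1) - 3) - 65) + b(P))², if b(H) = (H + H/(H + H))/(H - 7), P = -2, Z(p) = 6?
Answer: 124609/36 ≈ 3461.4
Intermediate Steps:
b(H) = (½ + H)/(-7 + H) (b(H) = (H + H/((2*H)))/(-7 + H) = (H + (1/(2*H))*H)/(-7 + H) = (H + ½)/(-7 + H) = (½ + H)/(-7 + H))
((2*(Z(1) - 3) - 65) + b(P))² = ((2*(6 - 3) - 65) + (½ - 2)/(-7 - 2))² = ((2*3 - 65) - 3/2/(-9))² = ((6 - 65) - ⅑*(-3/2))² = (-59 + ⅙)² = (-353/6)² = 124609/36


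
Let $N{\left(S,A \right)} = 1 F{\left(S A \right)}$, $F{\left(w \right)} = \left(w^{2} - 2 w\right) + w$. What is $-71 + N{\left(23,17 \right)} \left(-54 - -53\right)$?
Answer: $-152561$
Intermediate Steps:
$F{\left(w \right)} = w^{2} - w$
$N{\left(S,A \right)} = A S \left(-1 + A S\right)$ ($N{\left(S,A \right)} = 1 S A \left(-1 + S A\right) = 1 A S \left(-1 + A S\right) = A S \left(-1 + A S\right)$)
$-71 + N{\left(23,17 \right)} \left(-54 - -53\right) = -71 + 17 \cdot 23 \left(-1 + 17 \cdot 23\right) \left(-54 - -53\right) = -71 + 17 \cdot 23 \left(-1 + 391\right) \left(-54 + 53\right) = -71 + 17 \cdot 23 \cdot 390 \left(-1\right) = -71 + 152490 \left(-1\right) = -71 - 152490 = -152561$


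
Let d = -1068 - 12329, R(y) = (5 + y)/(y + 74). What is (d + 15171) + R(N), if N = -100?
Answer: 46219/26 ≈ 1777.7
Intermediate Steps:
R(y) = (5 + y)/(74 + y)
d = -13397
(d + 15171) + R(N) = (-13397 + 15171) + (5 - 100)/(74 - 100) = 1774 - 95/(-26) = 1774 - 1/26*(-95) = 1774 + 95/26 = 46219/26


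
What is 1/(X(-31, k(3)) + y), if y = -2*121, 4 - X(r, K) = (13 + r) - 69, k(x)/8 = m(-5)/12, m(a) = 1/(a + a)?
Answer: -1/151 ≈ -0.0066225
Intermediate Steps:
m(a) = 1/(2*a)
k(x) = -1/15 (k(x) = 8*(((1/2)/(-5))/12) = 8*(((1/2)*(-1/5))*(1/12)) = 8*(-1/10*1/12) = 8*(-1/120) = -1/15)
X(r, K) = 60 - r (X(r, K) = 4 - ((13 + r) - 69) = 4 - (-56 + r) = 4 + (56 - r) = 60 - r)
y = -242
1/(X(-31, k(3)) + y) = 1/((60 - 1*(-31)) - 242) = 1/((60 + 31) - 242) = 1/(91 - 242) = 1/(-151) = -1/151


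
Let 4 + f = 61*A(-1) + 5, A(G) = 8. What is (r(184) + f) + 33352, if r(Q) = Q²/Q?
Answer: 34025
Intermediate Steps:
f = 489 (f = -4 + (61*8 + 5) = -4 + (488 + 5) = -4 + 493 = 489)
r(Q) = Q
(r(184) + f) + 33352 = (184 + 489) + 33352 = 673 + 33352 = 34025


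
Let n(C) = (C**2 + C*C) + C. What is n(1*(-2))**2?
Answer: 36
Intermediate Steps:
n(C) = C + 2*C**2 (n(C) = (C**2 + C**2) + C = 2*C**2 + C = C + 2*C**2)
n(1*(-2))**2 = ((1*(-2))*(1 + 2*(1*(-2))))**2 = (-2*(1 + 2*(-2)))**2 = (-2*(1 - 4))**2 = (-2*(-3))**2 = 6**2 = 36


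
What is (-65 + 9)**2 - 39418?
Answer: -36282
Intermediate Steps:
(-65 + 9)**2 - 39418 = (-56)**2 - 39418 = 3136 - 39418 = -36282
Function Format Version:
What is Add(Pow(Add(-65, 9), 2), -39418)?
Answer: -36282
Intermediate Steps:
Add(Pow(Add(-65, 9), 2), -39418) = Add(Pow(-56, 2), -39418) = Add(3136, -39418) = -36282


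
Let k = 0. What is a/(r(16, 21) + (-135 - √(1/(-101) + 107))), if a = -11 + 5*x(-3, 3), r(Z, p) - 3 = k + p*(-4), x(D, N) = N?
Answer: -14544/783575 + 2*√1091406/2350725 ≈ -0.017672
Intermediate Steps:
r(Z, p) = 3 - 4*p (r(Z, p) = 3 + (0 + p*(-4)) = 3 + (0 - 4*p) = 3 - 4*p)
a = 4 (a = -11 + 5*3 = -11 + 15 = 4)
a/(r(16, 21) + (-135 - √(1/(-101) + 107))) = 4/((3 - 4*21) + (-135 - √(1/(-101) + 107))) = 4/((3 - 84) + (-135 - √(-1/101 + 107))) = 4/(-81 + (-135 - √(10806/101))) = 4/(-81 + (-135 - √1091406/101)) = 4/(-216 - √1091406/101)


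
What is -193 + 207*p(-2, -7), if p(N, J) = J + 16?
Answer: 1670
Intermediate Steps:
p(N, J) = 16 + J
-193 + 207*p(-2, -7) = -193 + 207*(16 - 7) = -193 + 207*9 = -193 + 1863 = 1670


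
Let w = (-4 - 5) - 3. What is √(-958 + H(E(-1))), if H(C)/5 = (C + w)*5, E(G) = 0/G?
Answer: I*√1258 ≈ 35.468*I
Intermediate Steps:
w = -12 (w = -9 - 3 = -12)
E(G) = 0
H(C) = -300 + 25*C (H(C) = 5*((C - 12)*5) = 5*((-12 + C)*5) = 5*(-60 + 5*C) = -300 + 25*C)
√(-958 + H(E(-1))) = √(-958 + (-300 + 25*0)) = √(-958 + (-300 + 0)) = √(-958 - 300) = √(-1258) = I*√1258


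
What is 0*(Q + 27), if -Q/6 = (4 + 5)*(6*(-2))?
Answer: 0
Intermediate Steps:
Q = 648 (Q = -6*(4 + 5)*6*(-2) = -54*(-12) = -6*(-108) = 648)
0*(Q + 27) = 0*(648 + 27) = 0*675 = 0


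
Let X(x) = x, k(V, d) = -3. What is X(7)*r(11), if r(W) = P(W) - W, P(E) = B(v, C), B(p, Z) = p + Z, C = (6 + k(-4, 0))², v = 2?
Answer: 0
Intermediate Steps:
C = 9 (C = (6 - 3)² = 3² = 9)
B(p, Z) = Z + p
P(E) = 11 (P(E) = 9 + 2 = 11)
r(W) = 11 - W
X(7)*r(11) = 7*(11 - 1*11) = 7*(11 - 11) = 7*0 = 0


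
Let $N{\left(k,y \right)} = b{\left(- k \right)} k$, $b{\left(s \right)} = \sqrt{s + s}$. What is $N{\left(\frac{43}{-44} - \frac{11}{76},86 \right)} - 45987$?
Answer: $-45987 - \frac{469 \sqrt{98021}}{87362} \approx -45989.0$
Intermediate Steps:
$b{\left(s \right)} = \sqrt{2} \sqrt{s}$ ($b{\left(s \right)} = \sqrt{2 s} = \sqrt{2} \sqrt{s}$)
$N{\left(k,y \right)} = k \sqrt{2} \sqrt{- k}$ ($N{\left(k,y \right)} = \sqrt{2} \sqrt{- k} k = k \sqrt{2} \sqrt{- k}$)
$N{\left(\frac{43}{-44} - \frac{11}{76},86 \right)} - 45987 = - \sqrt{2} \left(- (\frac{43}{-44} - \frac{11}{76})\right)^{\frac{3}{2}} - 45987 = - \sqrt{2} \left(- (43 \left(- \frac{1}{44}\right) - \frac{11}{76})\right)^{\frac{3}{2}} - 45987 = - \sqrt{2} \left(- (- \frac{43}{44} - \frac{11}{76})\right)^{\frac{3}{2}} - 45987 = - \sqrt{2} \left(\left(-1\right) \left(- \frac{469}{418}\right)\right)^{\frac{3}{2}} - 45987 = - \sqrt{2} \left(\frac{469}{418}\right)^{\frac{3}{2}} - 45987 = - \sqrt{2} \frac{469 \sqrt{196042}}{174724} - 45987 = - \frac{469 \sqrt{98021}}{87362} - 45987 = -45987 - \frac{469 \sqrt{98021}}{87362}$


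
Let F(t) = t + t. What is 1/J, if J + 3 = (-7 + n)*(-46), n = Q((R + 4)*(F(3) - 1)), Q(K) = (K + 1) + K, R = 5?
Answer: -1/3867 ≈ -0.00025860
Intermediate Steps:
F(t) = 2*t
Q(K) = 1 + 2*K (Q(K) = (1 + K) + K = 1 + 2*K)
n = 91 (n = 1 + 2*((5 + 4)*(2*3 - 1)) = 1 + 2*(9*(6 - 1)) = 1 + 2*(9*5) = 1 + 2*45 = 1 + 90 = 91)
J = -3867 (J = -3 + (-7 + 91)*(-46) = -3 + 84*(-46) = -3 - 3864 = -3867)
1/J = 1/(-3867) = -1/3867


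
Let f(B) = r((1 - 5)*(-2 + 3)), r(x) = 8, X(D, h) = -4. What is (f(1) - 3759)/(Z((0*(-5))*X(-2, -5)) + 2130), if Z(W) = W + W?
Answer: -3751/2130 ≈ -1.7610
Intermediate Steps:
f(B) = 8
Z(W) = 2*W
(f(1) - 3759)/(Z((0*(-5))*X(-2, -5)) + 2130) = (8 - 3759)/(2*((0*(-5))*(-4)) + 2130) = -3751/(2*(0*(-4)) + 2130) = -3751/(2*0 + 2130) = -3751/(0 + 2130) = -3751/2130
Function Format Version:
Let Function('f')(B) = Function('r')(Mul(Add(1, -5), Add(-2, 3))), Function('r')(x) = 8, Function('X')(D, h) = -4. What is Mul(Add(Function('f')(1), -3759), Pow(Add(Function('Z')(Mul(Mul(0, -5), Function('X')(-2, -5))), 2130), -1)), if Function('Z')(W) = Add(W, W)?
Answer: Rational(-3751, 2130) ≈ -1.7610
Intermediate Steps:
Function('f')(B) = 8
Function('Z')(W) = Mul(2, W)
Mul(Add(Function('f')(1), -3759), Pow(Add(Function('Z')(Mul(Mul(0, -5), Function('X')(-2, -5))), 2130), -1)) = Mul(Add(8, -3759), Pow(Add(Mul(2, Mul(Mul(0, -5), -4)), 2130), -1)) = Mul(-3751, Pow(Add(Mul(2, Mul(0, -4)), 2130), -1)) = Mul(-3751, Pow(Add(Mul(2, 0), 2130), -1)) = Mul(-3751, Pow(Add(0, 2130), -1)) = Mul(-3751, Pow(2130, -1)) = Mul(-3751, Rational(1, 2130)) = Rational(-3751, 2130)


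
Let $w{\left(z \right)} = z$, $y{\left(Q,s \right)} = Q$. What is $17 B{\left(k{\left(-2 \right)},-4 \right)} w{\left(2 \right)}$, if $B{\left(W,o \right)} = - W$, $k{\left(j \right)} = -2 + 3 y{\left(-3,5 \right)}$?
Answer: $374$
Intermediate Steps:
$k{\left(j \right)} = -11$ ($k{\left(j \right)} = -2 + 3 \left(-3\right) = -2 - 9 = -11$)
$17 B{\left(k{\left(-2 \right)},-4 \right)} w{\left(2 \right)} = 17 \left(\left(-1\right) \left(-11\right)\right) 2 = 17 \cdot 11 \cdot 2 = 187 \cdot 2 = 374$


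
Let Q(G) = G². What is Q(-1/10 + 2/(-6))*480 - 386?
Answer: -4438/15 ≈ -295.87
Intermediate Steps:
Q(-1/10 + 2/(-6))*480 - 386 = (-1/10 + 2/(-6))²*480 - 386 = (-1*⅒ + 2*(-⅙))²*480 - 386 = (-⅒ - ⅓)²*480 - 386 = (-13/30)²*480 - 386 = (169/900)*480 - 386 = 1352/15 - 386 = -4438/15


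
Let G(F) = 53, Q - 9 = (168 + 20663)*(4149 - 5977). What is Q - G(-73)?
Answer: -38079112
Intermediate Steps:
Q = -38079059 (Q = 9 + (168 + 20663)*(4149 - 5977) = 9 + 20831*(-1828) = 9 - 38079068 = -38079059)
Q - G(-73) = -38079059 - 1*53 = -38079059 - 53 = -38079112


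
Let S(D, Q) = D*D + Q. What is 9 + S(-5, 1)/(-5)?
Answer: 19/5 ≈ 3.8000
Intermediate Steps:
S(D, Q) = Q + D² (S(D, Q) = D² + Q = Q + D²)
9 + S(-5, 1)/(-5) = 9 + (1 + (-5)²)/(-5) = 9 + (1 + 25)*(-⅕) = 9 + 26*(-⅕) = 9 - 26/5 = 19/5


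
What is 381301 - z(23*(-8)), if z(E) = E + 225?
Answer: 381260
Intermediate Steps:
z(E) = 225 + E
381301 - z(23*(-8)) = 381301 - (225 + 23*(-8)) = 381301 - (225 - 184) = 381301 - 1*41 = 381301 - 41 = 381260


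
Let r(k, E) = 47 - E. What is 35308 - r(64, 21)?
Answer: 35282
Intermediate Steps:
35308 - r(64, 21) = 35308 - (47 - 1*21) = 35308 - (47 - 21) = 35308 - 1*26 = 35308 - 26 = 35282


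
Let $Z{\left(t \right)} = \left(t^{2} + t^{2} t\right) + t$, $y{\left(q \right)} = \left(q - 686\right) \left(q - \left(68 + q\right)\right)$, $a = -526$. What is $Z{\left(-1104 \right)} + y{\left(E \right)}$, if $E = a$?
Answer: $-1344272736$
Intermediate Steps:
$E = -526$
$y{\left(q \right)} = 46648 - 68 q$ ($y{\left(q \right)} = \left(-686 + q\right) \left(-68\right) = 46648 - 68 q$)
$Z{\left(t \right)} = t + t^{2} + t^{3}$ ($Z{\left(t \right)} = \left(t^{2} + t^{3}\right) + t = t + t^{2} + t^{3}$)
$Z{\left(-1104 \right)} + y{\left(E \right)} = - 1104 \left(1 - 1104 + \left(-1104\right)^{2}\right) + \left(46648 - -35768\right) = - 1104 \left(1 - 1104 + 1218816\right) + \left(46648 + 35768\right) = \left(-1104\right) 1217713 + 82416 = -1344355152 + 82416 = -1344272736$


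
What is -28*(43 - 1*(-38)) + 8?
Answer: -2260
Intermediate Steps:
-28*(43 - 1*(-38)) + 8 = -28*(43 + 38) + 8 = -28*81 + 8 = -2268 + 8 = -2260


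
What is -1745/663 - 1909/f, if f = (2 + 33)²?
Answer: -3403292/812175 ≈ -4.1903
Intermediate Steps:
f = 1225 (f = 35² = 1225)
-1745/663 - 1909/f = -1745/663 - 1909/1225 = -3403292/812175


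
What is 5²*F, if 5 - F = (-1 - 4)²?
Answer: -500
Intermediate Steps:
F = -20 (F = 5 - (-1 - 4)² = 5 - 1*(-5)² = 5 - 1*25 = 5 - 25 = -20)
5²*F = 5²*(-20) = 25*(-20) = -500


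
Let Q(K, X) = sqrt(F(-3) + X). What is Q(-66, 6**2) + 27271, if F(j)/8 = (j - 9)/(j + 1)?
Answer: 27271 + 2*sqrt(21) ≈ 27280.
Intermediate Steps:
F(j) = 8*(-9 + j)/(1 + j) (F(j) = 8*((j - 9)/(j + 1)) = 8*((-9 + j)/(1 + j)) = 8*(-9 + j)/(1 + j))
Q(K, X) = sqrt(48 + X) (Q(K, X) = sqrt(8*(-9 - 3)/(1 - 3) + X) = sqrt(8*(-12)/(-2) + X) = sqrt(8*(-1/2)*(-12) + X) = sqrt(48 + X))
Q(-66, 6**2) + 27271 = sqrt(48 + 6**2) + 27271 = sqrt(48 + 36) + 27271 = sqrt(84) + 27271 = 2*sqrt(21) + 27271 = 27271 + 2*sqrt(21)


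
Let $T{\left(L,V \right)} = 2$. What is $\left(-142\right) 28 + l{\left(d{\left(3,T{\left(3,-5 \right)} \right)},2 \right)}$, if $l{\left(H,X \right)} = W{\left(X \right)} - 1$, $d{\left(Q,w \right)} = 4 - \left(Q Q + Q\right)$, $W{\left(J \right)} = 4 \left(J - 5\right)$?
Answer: $-3989$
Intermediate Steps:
$W{\left(J \right)} = -20 + 4 J$ ($W{\left(J \right)} = 4 \left(-5 + J\right) = -20 + 4 J$)
$d{\left(Q,w \right)} = 4 - Q - Q^{2}$ ($d{\left(Q,w \right)} = 4 - \left(Q^{2} + Q\right) = 4 - \left(Q + Q^{2}\right) = 4 - Q - Q^{2}$)
$l{\left(H,X \right)} = -21 + 4 X$ ($l{\left(H,X \right)} = \left(-20 + 4 X\right) - 1 = -21 + 4 X$)
$\left(-142\right) 28 + l{\left(d{\left(3,T{\left(3,-5 \right)} \right)},2 \right)} = \left(-142\right) 28 + \left(-21 + 4 \cdot 2\right) = -3976 + \left(-21 + 8\right) = -3976 - 13 = -3989$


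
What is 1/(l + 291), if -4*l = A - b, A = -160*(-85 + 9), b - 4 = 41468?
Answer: 1/7619 ≈ 0.00013125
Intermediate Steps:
b = 41472 (b = 4 + 41468 = 41472)
A = 12160 (A = -160*(-76) = 12160)
l = 7328 (l = -(12160 - 1*41472)/4 = -(12160 - 41472)/4 = -¼*(-29312) = 7328)
1/(l + 291) = 1/(7328 + 291) = 1/7619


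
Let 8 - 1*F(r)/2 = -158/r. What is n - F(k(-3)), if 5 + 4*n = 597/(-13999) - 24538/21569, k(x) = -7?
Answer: 116661955763/4227222034 ≈ 27.598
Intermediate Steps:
F(r) = 16 + 316/r (F(r) = 16 - (-316)/r = 16 + 316/r)
n = -933053155/603888862 (n = -5/4 + (597/(-13999) - 24538/21569)/4 = -5/4 + (597*(-1/13999) - 24538*1/21569)/4 = -5/4 + (-597/13999 - 24538/21569)/4 = -5/4 + (1/4)*(-356384155/301944431) = -5/4 - 356384155/1207777724 = -933053155/603888862 ≈ -1.5451)
n - F(k(-3)) = -933053155/603888862 - (16 + 316/(-7)) = -933053155/603888862 - (16 + 316*(-1/7)) = -933053155/603888862 - (16 - 316/7) = -933053155/603888862 - 1*(-204/7) = -933053155/603888862 + 204/7 = 116661955763/4227222034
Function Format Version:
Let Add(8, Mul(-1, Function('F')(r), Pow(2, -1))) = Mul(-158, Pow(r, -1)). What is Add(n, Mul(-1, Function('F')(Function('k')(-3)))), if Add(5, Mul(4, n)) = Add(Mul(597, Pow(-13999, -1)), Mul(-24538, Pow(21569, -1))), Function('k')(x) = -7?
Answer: Rational(116661955763, 4227222034) ≈ 27.598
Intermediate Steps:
Function('F')(r) = Add(16, Mul(316, Pow(r, -1))) (Function('F')(r) = Add(16, Mul(-2, Mul(-158, Pow(r, -1)))) = Add(16, Mul(316, Pow(r, -1))))
n = Rational(-933053155, 603888862) (n = Add(Rational(-5, 4), Mul(Rational(1, 4), Add(Mul(597, Pow(-13999, -1)), Mul(-24538, Pow(21569, -1))))) = Add(Rational(-5, 4), Mul(Rational(1, 4), Add(Mul(597, Rational(-1, 13999)), Mul(-24538, Rational(1, 21569))))) = Add(Rational(-5, 4), Mul(Rational(1, 4), Add(Rational(-597, 13999), Rational(-24538, 21569)))) = Add(Rational(-5, 4), Mul(Rational(1, 4), Rational(-356384155, 301944431))) = Add(Rational(-5, 4), Rational(-356384155, 1207777724)) = Rational(-933053155, 603888862) ≈ -1.5451)
Add(n, Mul(-1, Function('F')(Function('k')(-3)))) = Add(Rational(-933053155, 603888862), Mul(-1, Add(16, Mul(316, Pow(-7, -1))))) = Add(Rational(-933053155, 603888862), Mul(-1, Add(16, Mul(316, Rational(-1, 7))))) = Add(Rational(-933053155, 603888862), Mul(-1, Add(16, Rational(-316, 7)))) = Add(Rational(-933053155, 603888862), Mul(-1, Rational(-204, 7))) = Add(Rational(-933053155, 603888862), Rational(204, 7)) = Rational(116661955763, 4227222034)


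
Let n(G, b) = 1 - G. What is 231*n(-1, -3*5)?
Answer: 462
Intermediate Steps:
231*n(-1, -3*5) = 231*(1 - 1*(-1)) = 231*(1 + 1) = 231*2 = 462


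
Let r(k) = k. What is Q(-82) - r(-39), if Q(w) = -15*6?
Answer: -51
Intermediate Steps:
Q(w) = -90
Q(-82) - r(-39) = -90 - 1*(-39) = -90 + 39 = -51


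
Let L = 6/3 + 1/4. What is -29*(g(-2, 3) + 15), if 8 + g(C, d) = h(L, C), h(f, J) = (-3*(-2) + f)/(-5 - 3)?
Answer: -5539/32 ≈ -173.09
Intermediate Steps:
L = 9/4 (L = 6*(⅓) + 1*(¼) = 2 + ¼ = 9/4 ≈ 2.2500)
h(f, J) = -¾ - f/8 (h(f, J) = (6 + f)/(-8) = (6 + f)*(-⅛) = -¾ - f/8)
g(C, d) = -289/32 (g(C, d) = -8 + (-¾ - ⅛*9/4) = -8 + (-¾ - 9/32) = -8 - 33/32 = -289/32)
-29*(g(-2, 3) + 15) = -29*(-289/32 + 15) = -29*191/32 = -5539/32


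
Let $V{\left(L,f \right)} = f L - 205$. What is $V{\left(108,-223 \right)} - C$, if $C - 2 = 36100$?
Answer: $-60391$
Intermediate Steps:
$V{\left(L,f \right)} = -205 + L f$ ($V{\left(L,f \right)} = L f - 205 = -205 + L f$)
$C = 36102$ ($C = 2 + 36100 = 36102$)
$V{\left(108,-223 \right)} - C = \left(-205 + 108 \left(-223\right)\right) - 36102 = \left(-205 - 24084\right) - 36102 = -24289 - 36102 = -60391$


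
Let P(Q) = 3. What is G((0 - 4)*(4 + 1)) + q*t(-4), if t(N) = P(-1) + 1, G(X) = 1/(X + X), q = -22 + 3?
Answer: -3041/40 ≈ -76.025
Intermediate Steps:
q = -19
G(X) = 1/(2*X)
t(N) = 4 (t(N) = 3 + 1 = 4)
G((0 - 4)*(4 + 1)) + q*t(-4) = 1/(2*(((0 - 4)*(4 + 1)))) - 19*4 = 1/(2*((-4*5))) - 76 = (½)/(-20) - 76 = (½)*(-1/20) - 76 = -1/40 - 76 = -3041/40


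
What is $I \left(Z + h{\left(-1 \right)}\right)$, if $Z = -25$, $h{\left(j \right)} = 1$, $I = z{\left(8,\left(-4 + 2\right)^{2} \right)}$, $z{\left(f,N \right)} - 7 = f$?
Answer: $-360$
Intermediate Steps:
$z{\left(f,N \right)} = 7 + f$
$I = 15$ ($I = 7 + 8 = 15$)
$I \left(Z + h{\left(-1 \right)}\right) = 15 \left(-25 + 1\right) = 15 \left(-24\right) = -360$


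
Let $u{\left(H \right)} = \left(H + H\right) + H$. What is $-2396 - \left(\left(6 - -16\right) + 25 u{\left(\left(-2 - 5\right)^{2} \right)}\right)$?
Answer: $-6093$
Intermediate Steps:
$u{\left(H \right)} = 3 H$ ($u{\left(H \right)} = 2 H + H = 3 H$)
$-2396 - \left(\left(6 - -16\right) + 25 u{\left(\left(-2 - 5\right)^{2} \right)}\right) = -2396 - \left(\left(6 - -16\right) + 25 \cdot 3 \left(-2 - 5\right)^{2}\right) = -2396 - \left(\left(6 + 16\right) + 25 \cdot 3 \left(-7\right)^{2}\right) = -2396 - \left(22 + 25 \cdot 3 \cdot 49\right) = -2396 - \left(22 + 25 \cdot 147\right) = -2396 - \left(22 + 3675\right) = -2396 - 3697 = -6093$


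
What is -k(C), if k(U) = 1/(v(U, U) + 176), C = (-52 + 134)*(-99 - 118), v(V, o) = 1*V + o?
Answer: 1/35412 ≈ 2.8239e-5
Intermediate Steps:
v(V, o) = V + o
C = -17794 (C = 82*(-217) = -17794)
k(U) = 1/(176 + 2*U) (k(U) = 1/((U + U) + 176) = 1/(2*U + 176) = 1/(176 + 2*U))
-k(C) = -1/(2*(88 - 17794)) = -1/(2*(-17706)) = -(-1)/(2*17706) = -1*(-1/35412) = 1/35412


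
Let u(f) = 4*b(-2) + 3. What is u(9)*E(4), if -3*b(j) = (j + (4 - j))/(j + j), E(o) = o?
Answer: 52/3 ≈ 17.333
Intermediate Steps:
b(j) = -2/(3*j) (b(j) = -(j + (4 - j))/(3*(j + j)) = -4/(3*(2*j)) = -4*1/(2*j)/3 = -2/(3*j))
u(f) = 13/3 (u(f) = 4*(-⅔/(-2)) + 3 = 4*(-⅔*(-½)) + 3 = 4*(⅓) + 3 = 4/3 + 3 = 13/3)
u(9)*E(4) = (13/3)*4 = 52/3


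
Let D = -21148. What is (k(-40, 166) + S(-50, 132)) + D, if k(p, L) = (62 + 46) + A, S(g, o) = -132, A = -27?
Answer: -21199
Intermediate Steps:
k(p, L) = 81 (k(p, L) = (62 + 46) - 27 = 108 - 27 = 81)
(k(-40, 166) + S(-50, 132)) + D = (81 - 132) - 21148 = -51 - 21148 = -21199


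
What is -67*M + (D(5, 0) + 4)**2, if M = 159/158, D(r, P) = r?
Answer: 2145/158 ≈ 13.576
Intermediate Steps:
M = 159/158 (M = 159*(1/158) = 159/158 ≈ 1.0063)
-67*M + (D(5, 0) + 4)**2 = -67*159/158 + (5 + 4)**2 = -10653/158 + 9**2 = -10653/158 + 81 = 2145/158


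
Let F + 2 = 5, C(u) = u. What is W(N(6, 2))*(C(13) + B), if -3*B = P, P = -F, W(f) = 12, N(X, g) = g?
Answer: 168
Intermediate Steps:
F = 3 (F = -2 + 5 = 3)
P = -3 (P = -1*3 = -3)
B = 1 (B = -1/3*(-3) = 1)
W(N(6, 2))*(C(13) + B) = 12*(13 + 1) = 12*14 = 168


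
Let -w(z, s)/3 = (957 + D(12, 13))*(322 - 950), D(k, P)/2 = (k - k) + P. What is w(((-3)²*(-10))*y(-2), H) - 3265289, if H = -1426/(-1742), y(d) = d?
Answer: -1413317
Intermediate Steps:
H = 713/871 (H = -1426*(-1/1742) = 713/871 ≈ 0.81860)
D(k, P) = 2*P (D(k, P) = 2*((k - k) + P) = 2*(0 + P) = 2*P)
w(z, s) = 1851972 (w(z, s) = -3*(957 + 2*13)*(322 - 950) = -3*(957 + 26)*(-628) = -2949*(-628) = -3*(-617324) = 1851972)
w(((-3)²*(-10))*y(-2), H) - 3265289 = 1851972 - 3265289 = -1413317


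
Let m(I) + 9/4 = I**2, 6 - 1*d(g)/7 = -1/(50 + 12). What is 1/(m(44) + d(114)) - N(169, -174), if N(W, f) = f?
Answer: 42631342/245007 ≈ 174.00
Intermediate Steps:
d(g) = 2611/62 (d(g) = 42 - (-7)/(50 + 12) = 42 - (-7)/62 = 42 - 7*(-1/62) = 42 + 7/62 = 2611/62)
m(I) = -9/4 + I**2
1/(m(44) + d(114)) - N(169, -174) = 1/((-9/4 + 44**2) + 2611/62) - 1*(-174) = 1/((-9/4 + 1936) + 2611/62) + 174 = 1/(7735/4 + 2611/62) + 174 = 1/(245007/124) + 174 = 124/245007 + 174 = 42631342/245007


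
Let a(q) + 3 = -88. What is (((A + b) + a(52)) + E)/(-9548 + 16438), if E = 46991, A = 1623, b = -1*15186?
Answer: 629/130 ≈ 4.8385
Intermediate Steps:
b = -15186
a(q) = -91 (a(q) = -3 - 88 = -91)
(((A + b) + a(52)) + E)/(-9548 + 16438) = (((1623 - 15186) - 91) + 46991)/(-9548 + 16438) = ((-13563 - 91) + 46991)/6890 = (-13654 + 46991)*(1/6890) = 33337*(1/6890) = 629/130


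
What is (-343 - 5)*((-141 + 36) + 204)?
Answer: -34452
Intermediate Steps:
(-343 - 5)*((-141 + 36) + 204) = -348*(-105 + 204) = -348*99 = -34452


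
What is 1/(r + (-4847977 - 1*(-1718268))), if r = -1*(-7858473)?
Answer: 1/4728764 ≈ 2.1147e-7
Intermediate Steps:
r = 7858473
1/(r + (-4847977 - 1*(-1718268))) = 1/(7858473 + (-4847977 - 1*(-1718268))) = 1/(7858473 + (-4847977 + 1718268)) = 1/(7858473 - 3129709) = 1/4728764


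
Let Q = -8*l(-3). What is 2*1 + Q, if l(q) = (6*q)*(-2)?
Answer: -286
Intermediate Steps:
l(q) = -12*q
Q = -288 (Q = -(-96)*(-3) = -8*36 = -288)
2*1 + Q = 2*1 - 288 = 2 - 288 = -286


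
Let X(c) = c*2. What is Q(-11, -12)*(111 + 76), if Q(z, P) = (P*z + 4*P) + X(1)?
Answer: 16082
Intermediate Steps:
X(c) = 2*c
Q(z, P) = 2 + 4*P + P*z (Q(z, P) = (P*z + 4*P) + 2*1 = (4*P + P*z) + 2 = 2 + 4*P + P*z)
Q(-11, -12)*(111 + 76) = (2 + 4*(-12) - 12*(-11))*(111 + 76) = (2 - 48 + 132)*187 = 86*187 = 16082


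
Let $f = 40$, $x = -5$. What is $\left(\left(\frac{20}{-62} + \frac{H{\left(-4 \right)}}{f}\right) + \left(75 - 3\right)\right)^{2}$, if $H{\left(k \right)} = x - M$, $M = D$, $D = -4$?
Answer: $\frac{7894144801}{1537600} \approx 5134.1$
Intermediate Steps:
$M = -4$
$H{\left(k \right)} = -1$ ($H{\left(k \right)} = -5 - -4 = -5 + 4 = -1$)
$\left(\left(\frac{20}{-62} + \frac{H{\left(-4 \right)}}{f}\right) + \left(75 - 3\right)\right)^{2} = \left(\left(\frac{20}{-62} - \frac{1}{40}\right) + \left(75 - 3\right)\right)^{2} = \left(\left(20 \left(- \frac{1}{62}\right) - \frac{1}{40}\right) + 72\right)^{2} = \left(\left(- \frac{10}{31} - \frac{1}{40}\right) + 72\right)^{2} = \left(- \frac{431}{1240} + 72\right)^{2} = \left(\frac{88849}{1240}\right)^{2} = \frac{7894144801}{1537600}$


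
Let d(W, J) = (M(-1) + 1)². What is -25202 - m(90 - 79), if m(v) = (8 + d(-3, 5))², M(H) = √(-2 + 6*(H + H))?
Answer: -25171 + 20*I*√14 ≈ -25171.0 + 74.833*I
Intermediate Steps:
M(H) = √(-2 + 12*H) (M(H) = √(-2 + 6*(2*H)) = √(-2 + 12*H))
d(W, J) = (1 + I*√14)² (d(W, J) = (√(-2 + 12*(-1)) + 1)² = (√(-2 - 12) + 1)² = (√(-14) + 1)² = (I*√14 + 1)² = (1 + I*√14)²)
m(v) = (8 + (1 + I*√14)²)²
-25202 - m(90 - 79) = -25202 - (-31 - 20*I*√14) = -25202 + (31 + 20*I*√14) = -25171 + 20*I*√14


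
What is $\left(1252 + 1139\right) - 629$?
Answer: $1762$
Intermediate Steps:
$\left(1252 + 1139\right) - 629 = 2391 - 629 = 1762$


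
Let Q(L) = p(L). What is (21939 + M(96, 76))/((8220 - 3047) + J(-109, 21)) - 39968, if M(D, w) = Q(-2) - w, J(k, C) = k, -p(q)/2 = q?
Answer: -67458695/1688 ≈ -39964.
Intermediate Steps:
p(q) = -2*q
Q(L) = -2*L
M(D, w) = 4 - w (M(D, w) = -2*(-2) - w = 4 - w)
(21939 + M(96, 76))/((8220 - 3047) + J(-109, 21)) - 39968 = (21939 + (4 - 1*76))/((8220 - 3047) - 109) - 39968 = (21939 + (4 - 76))/(5173 - 109) - 39968 = (21939 - 72)/5064 - 39968 = 21867*(1/5064) - 39968 = 7289/1688 - 39968 = -67458695/1688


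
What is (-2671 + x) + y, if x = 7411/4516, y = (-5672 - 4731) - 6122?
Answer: -86681725/4516 ≈ -19194.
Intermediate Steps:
y = -16525 (y = -10403 - 6122 = -16525)
x = 7411/4516 (x = 7411*(1/4516) = 7411/4516 ≈ 1.6411)
(-2671 + x) + y = (-2671 + 7411/4516) - 16525 = -12054825/4516 - 16525 = -86681725/4516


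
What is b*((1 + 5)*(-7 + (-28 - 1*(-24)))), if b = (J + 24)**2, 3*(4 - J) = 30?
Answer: -21384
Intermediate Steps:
J = -6 (J = 4 - 1/3*30 = 4 - 10 = -6)
b = 324 (b = (-6 + 24)**2 = 18**2 = 324)
b*((1 + 5)*(-7 + (-28 - 1*(-24)))) = 324*((1 + 5)*(-7 + (-28 - 1*(-24)))) = 324*(6*(-7 + (-28 + 24))) = 324*(6*(-7 - 4)) = 324*(6*(-11)) = 324*(-66) = -21384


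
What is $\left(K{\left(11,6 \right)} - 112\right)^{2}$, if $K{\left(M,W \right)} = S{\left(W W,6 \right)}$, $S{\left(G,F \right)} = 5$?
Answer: $11449$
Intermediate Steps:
$K{\left(M,W \right)} = 5$
$\left(K{\left(11,6 \right)} - 112\right)^{2} = \left(5 - 112\right)^{2} = \left(-107\right)^{2} = 11449$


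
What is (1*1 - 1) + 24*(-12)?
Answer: -288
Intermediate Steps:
(1*1 - 1) + 24*(-12) = (1 - 1) - 288 = 0 - 288 = -288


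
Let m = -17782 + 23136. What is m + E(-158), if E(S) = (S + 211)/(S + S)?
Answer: 1691811/316 ≈ 5353.8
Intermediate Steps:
m = 5354
E(S) = (211 + S)/(2*S) (E(S) = (211 + S)/((2*S)) = (211 + S)*(1/(2*S)) = (211 + S)/(2*S))
m + E(-158) = 5354 + (½)*(211 - 158)/(-158) = 5354 + (½)*(-1/158)*53 = 5354 - 53/316 = 1691811/316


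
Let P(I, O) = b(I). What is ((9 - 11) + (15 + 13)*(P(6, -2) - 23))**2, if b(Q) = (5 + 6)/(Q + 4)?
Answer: 9461776/25 ≈ 3.7847e+5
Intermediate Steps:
b(Q) = 11/(4 + Q)
P(I, O) = 11/(4 + I)
((9 - 11) + (15 + 13)*(P(6, -2) - 23))**2 = ((9 - 11) + (15 + 13)*(11/(4 + 6) - 23))**2 = (-2 + 28*(11/10 - 23))**2 = (-2 + 28*(-219/10))**2 = (-2 - 3066/5)**2 = (-3076/5)**2 = 9461776/25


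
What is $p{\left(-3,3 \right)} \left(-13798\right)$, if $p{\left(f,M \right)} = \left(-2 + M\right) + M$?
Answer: $-55192$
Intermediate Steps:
$p{\left(f,M \right)} = -2 + 2 M$
$p{\left(-3,3 \right)} \left(-13798\right) = \left(-2 + 2 \cdot 3\right) \left(-13798\right) = \left(-2 + 6\right) \left(-13798\right) = 4 \left(-13798\right) = -55192$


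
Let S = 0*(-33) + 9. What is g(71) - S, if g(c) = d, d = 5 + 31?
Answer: 27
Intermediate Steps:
d = 36
g(c) = 36
S = 9 (S = 0 + 9 = 9)
g(71) - S = 36 - 1*9 = 36 - 9 = 27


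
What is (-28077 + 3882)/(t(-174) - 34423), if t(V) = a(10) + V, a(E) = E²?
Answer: 8065/11499 ≈ 0.70137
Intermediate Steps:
t(V) = 100 + V (t(V) = 10² + V = 100 + V)
(-28077 + 3882)/(t(-174) - 34423) = (-28077 + 3882)/((100 - 174) - 34423) = -24195/(-74 - 34423) = -24195/(-34497) = -24195*(-1/34497) = 8065/11499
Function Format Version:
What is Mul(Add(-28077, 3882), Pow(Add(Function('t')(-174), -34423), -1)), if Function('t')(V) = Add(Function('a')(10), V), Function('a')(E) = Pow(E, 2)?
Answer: Rational(8065, 11499) ≈ 0.70137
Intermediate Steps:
Function('t')(V) = Add(100, V) (Function('t')(V) = Add(Pow(10, 2), V) = Add(100, V))
Mul(Add(-28077, 3882), Pow(Add(Function('t')(-174), -34423), -1)) = Mul(Add(-28077, 3882), Pow(Add(Add(100, -174), -34423), -1)) = Mul(-24195, Pow(Add(-74, -34423), -1)) = Mul(-24195, Pow(-34497, -1)) = Mul(-24195, Rational(-1, 34497)) = Rational(8065, 11499)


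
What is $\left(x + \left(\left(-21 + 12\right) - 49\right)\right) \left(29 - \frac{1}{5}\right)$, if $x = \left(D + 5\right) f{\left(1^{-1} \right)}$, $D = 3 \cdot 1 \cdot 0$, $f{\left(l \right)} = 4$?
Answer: $- \frac{5472}{5} \approx -1094.4$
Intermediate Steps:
$D = 0$ ($D = 3 \cdot 0 = 0$)
$x = 20$ ($x = \left(0 + 5\right) 4 = 5 \cdot 4 = 20$)
$\left(x + \left(\left(-21 + 12\right) - 49\right)\right) \left(29 - \frac{1}{5}\right) = \left(20 + \left(\left(-21 + 12\right) - 49\right)\right) \left(29 - \frac{1}{5}\right) = \left(20 - 58\right) \left(29 - \frac{1}{5}\right) = \left(-38\right) \frac{144}{5} = - \frac{5472}{5}$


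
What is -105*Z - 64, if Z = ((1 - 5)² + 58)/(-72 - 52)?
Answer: -83/62 ≈ -1.3387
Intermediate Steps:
Z = -37/62 (Z = ((-4)² + 58)/(-124) = (16 + 58)*(-1/124) = 74*(-1/124) = -37/62 ≈ -0.59677)
-105*Z - 64 = -105*(-37/62) - 64 = 3885/62 - 64 = -83/62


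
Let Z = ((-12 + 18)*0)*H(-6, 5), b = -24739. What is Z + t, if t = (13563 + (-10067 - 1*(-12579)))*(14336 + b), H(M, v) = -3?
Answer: -167228225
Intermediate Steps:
t = -167228225 (t = (13563 + (-10067 - 1*(-12579)))*(14336 - 24739) = (13563 + (-10067 + 12579))*(-10403) = (13563 + 2512)*(-10403) = 16075*(-10403) = -167228225)
Z = 0 (Z = ((-12 + 18)*0)*(-3) = (6*0)*(-3) = 0*(-3) = 0)
Z + t = 0 - 167228225 = -167228225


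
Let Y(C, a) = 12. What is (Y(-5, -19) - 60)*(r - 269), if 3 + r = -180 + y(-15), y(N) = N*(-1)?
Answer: 20976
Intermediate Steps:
y(N) = -N
r = -168 (r = -3 + (-180 - 1*(-15)) = -3 + (-180 + 15) = -3 - 165 = -168)
(Y(-5, -19) - 60)*(r - 269) = (12 - 60)*(-168 - 269) = -48*(-437) = 20976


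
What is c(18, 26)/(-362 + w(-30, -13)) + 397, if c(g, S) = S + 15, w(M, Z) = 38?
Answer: 128587/324 ≈ 396.87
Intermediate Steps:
c(g, S) = 15 + S
c(18, 26)/(-362 + w(-30, -13)) + 397 = (15 + 26)/(-362 + 38) + 397 = 41/(-324) + 397 = 41*(-1/324) + 397 = -41/324 + 397 = 128587/324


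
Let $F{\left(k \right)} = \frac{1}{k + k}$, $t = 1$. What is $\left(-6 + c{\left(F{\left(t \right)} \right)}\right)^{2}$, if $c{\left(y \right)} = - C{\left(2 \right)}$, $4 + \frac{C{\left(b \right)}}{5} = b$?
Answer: $16$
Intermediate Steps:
$C{\left(b \right)} = -20 + 5 b$
$F{\left(k \right)} = \frac{1}{2 k}$
$c{\left(y \right)} = 10$ ($c{\left(y \right)} = - (-20 + 5 \cdot 2) = - (-20 + 10) = \left(-1\right) \left(-10\right) = 10$)
$\left(-6 + c{\left(F{\left(t \right)} \right)}\right)^{2} = \left(-6 + 10\right)^{2} = 4^{2} = 16$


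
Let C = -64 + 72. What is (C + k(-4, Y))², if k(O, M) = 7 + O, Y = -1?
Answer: 121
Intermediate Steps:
C = 8
(C + k(-4, Y))² = (8 + (7 - 4))² = (8 + 3)² = 11² = 121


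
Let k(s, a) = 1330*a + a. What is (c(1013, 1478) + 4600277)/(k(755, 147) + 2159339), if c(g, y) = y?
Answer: 4601755/2354996 ≈ 1.9540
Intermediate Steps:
k(s, a) = 1331*a
(c(1013, 1478) + 4600277)/(k(755, 147) + 2159339) = (1478 + 4600277)/(1331*147 + 2159339) = 4601755/(195657 + 2159339) = 4601755/2354996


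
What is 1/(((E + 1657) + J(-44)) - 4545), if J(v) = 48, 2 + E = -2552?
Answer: -1/5394 ≈ -0.00018539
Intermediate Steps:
E = -2554 (E = -2 - 2552 = -2554)
1/(((E + 1657) + J(-44)) - 4545) = 1/(((-2554 + 1657) + 48) - 4545) = 1/((-897 + 48) - 4545) = 1/(-849 - 4545) = 1/(-5394) = -1/5394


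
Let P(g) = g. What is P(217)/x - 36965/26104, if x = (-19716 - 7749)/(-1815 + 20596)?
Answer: -107401495333/716946360 ≈ -149.80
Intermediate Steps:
x = -27465/18781 ≈ -1.4624
P(217)/x - 36965/26104 = 217/(-27465/18781) - 36965/26104 = 217*(-18781/27465) - 36965*1/26104 = -4075477/27465 - 36965/26104 = -107401495333/716946360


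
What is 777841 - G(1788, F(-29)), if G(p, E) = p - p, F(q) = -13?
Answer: 777841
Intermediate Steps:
G(p, E) = 0
777841 - G(1788, F(-29)) = 777841 - 1*0 = 777841 + 0 = 777841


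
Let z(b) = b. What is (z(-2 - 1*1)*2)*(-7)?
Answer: 42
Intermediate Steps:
(z(-2 - 1*1)*2)*(-7) = ((-2 - 1*1)*2)*(-7) = ((-2 - 1)*2)*(-7) = -3*2*(-7) = -6*(-7) = 42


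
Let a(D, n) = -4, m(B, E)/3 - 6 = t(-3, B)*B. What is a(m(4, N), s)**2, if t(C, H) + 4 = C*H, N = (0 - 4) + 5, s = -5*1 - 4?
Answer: 16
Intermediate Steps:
s = -9 (s = -5 - 4 = -9)
N = 1 (N = -4 + 5 = 1)
t(C, H) = -4 + C*H
m(B, E) = 18 + 3*B*(-4 - 3*B) (m(B, E) = 18 + 3*((-4 - 3*B)*B) = 18 + 3*(B*(-4 - 3*B)) = 18 + 3*B*(-4 - 3*B))
a(m(4, N), s)**2 = (-4)**2 = 16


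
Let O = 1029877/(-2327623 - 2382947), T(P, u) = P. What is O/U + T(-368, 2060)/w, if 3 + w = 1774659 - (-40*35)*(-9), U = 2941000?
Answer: -12500019816439/59831243617590000 ≈ -0.00020892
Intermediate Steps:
w = 1762056 (w = -3 + (1774659 - (-40*35)*(-9)) = -3 + (1774659 - (-1400)*(-9)) = -3 + (1774659 - 1*12600) = -3 + (1774659 - 12600) = -3 + 1762059 = 1762056)
O = -1029877/4710570 (O = 1029877/(-4710570) = 1029877*(-1/4710570) = -1029877/4710570 ≈ -0.21863)
O/U + T(-368, 2060)/w = -1029877/4710570/2941000 - 368/1762056 = -1029877/4710570*1/2941000 - 368*1/1762056 = -60581/814928610000 - 46/220257 = -12500019816439/59831243617590000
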